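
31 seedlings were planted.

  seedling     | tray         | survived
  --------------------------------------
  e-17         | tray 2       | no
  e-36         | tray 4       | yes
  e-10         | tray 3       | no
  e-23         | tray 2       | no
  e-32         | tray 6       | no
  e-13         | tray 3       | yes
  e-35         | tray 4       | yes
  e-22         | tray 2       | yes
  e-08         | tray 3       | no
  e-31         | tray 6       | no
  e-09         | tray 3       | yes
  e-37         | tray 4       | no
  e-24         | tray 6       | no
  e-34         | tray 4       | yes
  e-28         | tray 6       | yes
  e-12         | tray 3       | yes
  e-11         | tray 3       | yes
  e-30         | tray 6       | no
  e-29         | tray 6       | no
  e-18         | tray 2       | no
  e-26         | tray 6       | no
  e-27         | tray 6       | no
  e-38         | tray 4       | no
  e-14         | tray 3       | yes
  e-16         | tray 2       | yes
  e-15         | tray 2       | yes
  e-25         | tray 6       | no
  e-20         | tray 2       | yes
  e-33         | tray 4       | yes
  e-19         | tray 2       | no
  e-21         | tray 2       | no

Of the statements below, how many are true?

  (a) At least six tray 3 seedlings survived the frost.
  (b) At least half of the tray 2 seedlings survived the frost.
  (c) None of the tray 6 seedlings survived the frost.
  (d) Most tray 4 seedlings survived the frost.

(a) tray 3: |A| = 7, |A ∩ B| = 5; needs |A ∩ B| ≥ 6 — false.
(b) tray 2: |A| = 9, |A ∩ B| = 4; needs |A ∩ B| ≥ |A ∖ B| — false.
(c) tray 6: |A| = 9, |A ∩ B| = 1; needs A ∩ B = ∅ (|A ∩ B| = 0) — false.
(d) tray 4: |A| = 6, |A ∩ B| = 4; needs |A ∩ B| > |A ∖ B| — true.

1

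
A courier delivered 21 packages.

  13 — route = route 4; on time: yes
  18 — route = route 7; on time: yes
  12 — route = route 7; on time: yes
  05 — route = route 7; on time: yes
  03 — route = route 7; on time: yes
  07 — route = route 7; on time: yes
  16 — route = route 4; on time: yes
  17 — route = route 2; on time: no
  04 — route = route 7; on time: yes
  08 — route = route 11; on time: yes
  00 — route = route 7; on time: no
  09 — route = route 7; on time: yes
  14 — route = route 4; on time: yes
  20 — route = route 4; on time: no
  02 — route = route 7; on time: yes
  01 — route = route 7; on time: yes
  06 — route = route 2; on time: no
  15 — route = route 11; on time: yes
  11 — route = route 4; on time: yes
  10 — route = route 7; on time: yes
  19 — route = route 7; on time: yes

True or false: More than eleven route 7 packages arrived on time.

Truth condition: |A ∩ B| > 11.
A (the restrictor) = {18, 12, 05, 03, 07, 04, 00, 09, 02, 01, 10, 19}, |A| = 12.
A ∩ B = {18, 12, 05, 03, 07, 04, 09, 02, 01, 10, 19}, so |A ∩ B| = 11.
|A ∩ B| = 11, so the statement is false.

False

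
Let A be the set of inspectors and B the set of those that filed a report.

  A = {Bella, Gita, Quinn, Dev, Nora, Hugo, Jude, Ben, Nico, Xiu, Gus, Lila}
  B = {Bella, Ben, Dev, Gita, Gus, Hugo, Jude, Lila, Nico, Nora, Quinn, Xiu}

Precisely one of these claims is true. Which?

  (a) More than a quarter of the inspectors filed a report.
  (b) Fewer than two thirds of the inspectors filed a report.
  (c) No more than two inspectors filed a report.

(a)

|A| = 12, |A ∩ B| = 12, |A ∖ B| = 0.
(a) requires |A ∩ B| / |A| > 1/4: true.
(b) requires |A ∩ B| / |A| < 2/3: false.
(c) requires |A ∩ B| ≤ 2: false.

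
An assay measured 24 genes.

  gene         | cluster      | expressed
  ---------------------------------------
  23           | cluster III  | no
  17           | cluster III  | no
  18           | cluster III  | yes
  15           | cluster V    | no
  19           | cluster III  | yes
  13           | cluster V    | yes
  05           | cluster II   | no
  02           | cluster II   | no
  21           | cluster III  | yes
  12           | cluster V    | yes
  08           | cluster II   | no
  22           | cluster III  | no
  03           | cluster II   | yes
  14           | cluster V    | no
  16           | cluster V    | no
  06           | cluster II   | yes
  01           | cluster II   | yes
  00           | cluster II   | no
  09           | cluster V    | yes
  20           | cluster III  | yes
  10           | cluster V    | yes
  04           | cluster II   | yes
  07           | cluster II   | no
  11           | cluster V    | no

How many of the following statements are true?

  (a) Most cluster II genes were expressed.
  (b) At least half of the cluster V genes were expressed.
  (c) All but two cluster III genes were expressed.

1

(a) cluster II: |A| = 9, |A ∩ B| = 4; needs |A ∩ B| > |A ∖ B| — false.
(b) cluster V: |A| = 8, |A ∩ B| = 4; needs |A ∩ B| ≥ |A ∖ B| — true.
(c) cluster III: |A| = 7, |A ∩ B| = 4; needs |A ∖ B| = 2 — false.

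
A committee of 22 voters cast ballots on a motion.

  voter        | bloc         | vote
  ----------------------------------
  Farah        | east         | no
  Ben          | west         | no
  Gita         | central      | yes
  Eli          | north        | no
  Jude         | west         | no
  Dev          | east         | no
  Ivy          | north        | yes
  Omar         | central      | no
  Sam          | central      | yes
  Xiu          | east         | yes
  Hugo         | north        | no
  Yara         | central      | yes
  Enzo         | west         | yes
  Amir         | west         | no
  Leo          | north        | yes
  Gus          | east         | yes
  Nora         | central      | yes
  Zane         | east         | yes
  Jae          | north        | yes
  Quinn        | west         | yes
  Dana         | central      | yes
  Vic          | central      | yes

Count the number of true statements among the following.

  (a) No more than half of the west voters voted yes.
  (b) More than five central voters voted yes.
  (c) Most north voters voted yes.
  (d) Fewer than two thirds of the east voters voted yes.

4

(a) west: |A| = 5, |A ∩ B| = 2; needs |A ∩ B| ≤ |A ∖ B| — true.
(b) central: |A| = 7, |A ∩ B| = 6; needs |A ∩ B| > 5 — true.
(c) north: |A| = 5, |A ∩ B| = 3; needs |A ∩ B| > |A ∖ B| — true.
(d) east: |A| = 5, |A ∩ B| = 3; needs |A ∩ B| / |A| < 2/3 — true.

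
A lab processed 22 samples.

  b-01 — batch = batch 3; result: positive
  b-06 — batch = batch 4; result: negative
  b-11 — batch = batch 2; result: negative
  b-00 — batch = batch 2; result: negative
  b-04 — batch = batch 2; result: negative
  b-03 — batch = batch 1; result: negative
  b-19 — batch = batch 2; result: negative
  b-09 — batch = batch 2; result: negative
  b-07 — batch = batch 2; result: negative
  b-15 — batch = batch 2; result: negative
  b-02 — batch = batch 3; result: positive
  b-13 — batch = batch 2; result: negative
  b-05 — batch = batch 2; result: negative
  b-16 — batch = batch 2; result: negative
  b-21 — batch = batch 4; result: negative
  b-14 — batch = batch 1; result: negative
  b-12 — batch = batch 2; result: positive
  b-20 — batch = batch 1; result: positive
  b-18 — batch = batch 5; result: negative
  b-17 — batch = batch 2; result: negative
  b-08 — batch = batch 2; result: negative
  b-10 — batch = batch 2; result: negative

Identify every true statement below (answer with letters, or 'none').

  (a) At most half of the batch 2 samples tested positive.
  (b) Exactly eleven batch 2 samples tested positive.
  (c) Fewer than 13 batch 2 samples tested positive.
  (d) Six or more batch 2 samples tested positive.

(a), (c)

|A| = 14, |A ∩ B| = 1, |A ∖ B| = 13.
(a) |A ∩ B| ≤ |A ∖ B|: holds.
(b) |A ∩ B| = 11: fails.
(c) |A ∩ B| < 13: holds.
(d) |A ∩ B| ≥ 6: fails.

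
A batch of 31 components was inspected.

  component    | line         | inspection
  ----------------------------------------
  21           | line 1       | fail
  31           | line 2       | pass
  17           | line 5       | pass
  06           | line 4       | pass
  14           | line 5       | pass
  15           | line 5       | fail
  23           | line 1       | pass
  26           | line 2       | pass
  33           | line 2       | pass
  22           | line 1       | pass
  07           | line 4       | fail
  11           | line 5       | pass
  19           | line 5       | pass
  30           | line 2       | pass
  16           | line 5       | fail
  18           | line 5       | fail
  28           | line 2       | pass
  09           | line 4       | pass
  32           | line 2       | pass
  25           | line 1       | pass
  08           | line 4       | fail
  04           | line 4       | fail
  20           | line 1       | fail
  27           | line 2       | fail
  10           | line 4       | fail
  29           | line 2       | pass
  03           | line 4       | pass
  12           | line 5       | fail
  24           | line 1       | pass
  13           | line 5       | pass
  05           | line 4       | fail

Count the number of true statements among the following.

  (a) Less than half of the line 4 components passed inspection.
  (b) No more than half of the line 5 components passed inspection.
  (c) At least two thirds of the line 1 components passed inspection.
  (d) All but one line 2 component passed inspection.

(a) line 4: |A| = 8, |A ∩ B| = 3; needs |A ∩ B| < |A ∖ B| — true.
(b) line 5: |A| = 9, |A ∩ B| = 5; needs |A ∩ B| ≤ |A ∖ B| — false.
(c) line 1: |A| = 6, |A ∩ B| = 4; needs |A ∩ B| / |A| ≥ 2/3 — true.
(d) line 2: |A| = 8, |A ∩ B| = 7; needs |A ∖ B| = 1 — true.

3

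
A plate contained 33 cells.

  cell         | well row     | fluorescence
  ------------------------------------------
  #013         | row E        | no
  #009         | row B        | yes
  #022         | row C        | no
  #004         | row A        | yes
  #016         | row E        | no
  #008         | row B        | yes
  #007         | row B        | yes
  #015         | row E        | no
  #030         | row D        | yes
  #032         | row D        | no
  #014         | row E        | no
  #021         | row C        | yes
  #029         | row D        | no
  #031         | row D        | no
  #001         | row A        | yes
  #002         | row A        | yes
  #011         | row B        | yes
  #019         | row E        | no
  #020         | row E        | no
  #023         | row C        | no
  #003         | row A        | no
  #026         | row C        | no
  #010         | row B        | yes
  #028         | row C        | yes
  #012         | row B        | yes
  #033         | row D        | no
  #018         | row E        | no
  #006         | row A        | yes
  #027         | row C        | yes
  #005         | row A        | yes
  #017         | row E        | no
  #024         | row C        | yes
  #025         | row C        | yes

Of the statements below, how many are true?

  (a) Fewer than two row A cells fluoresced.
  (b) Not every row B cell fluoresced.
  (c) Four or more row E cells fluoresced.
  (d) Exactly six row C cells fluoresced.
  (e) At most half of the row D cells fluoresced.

1

(a) row A: |A| = 6, |A ∩ B| = 5; needs |A ∩ B| < 2 — false.
(b) row B: |A| = 6, |A ∩ B| = 6; needs A ⊄ B (|A ∖ B| ≥ 1) — false.
(c) row E: |A| = 8, |A ∩ B| = 0; needs |A ∩ B| ≥ 4 — false.
(d) row C: |A| = 8, |A ∩ B| = 5; needs |A ∩ B| = 6 — false.
(e) row D: |A| = 5, |A ∩ B| = 1; needs |A ∩ B| ≤ |A ∖ B| — true.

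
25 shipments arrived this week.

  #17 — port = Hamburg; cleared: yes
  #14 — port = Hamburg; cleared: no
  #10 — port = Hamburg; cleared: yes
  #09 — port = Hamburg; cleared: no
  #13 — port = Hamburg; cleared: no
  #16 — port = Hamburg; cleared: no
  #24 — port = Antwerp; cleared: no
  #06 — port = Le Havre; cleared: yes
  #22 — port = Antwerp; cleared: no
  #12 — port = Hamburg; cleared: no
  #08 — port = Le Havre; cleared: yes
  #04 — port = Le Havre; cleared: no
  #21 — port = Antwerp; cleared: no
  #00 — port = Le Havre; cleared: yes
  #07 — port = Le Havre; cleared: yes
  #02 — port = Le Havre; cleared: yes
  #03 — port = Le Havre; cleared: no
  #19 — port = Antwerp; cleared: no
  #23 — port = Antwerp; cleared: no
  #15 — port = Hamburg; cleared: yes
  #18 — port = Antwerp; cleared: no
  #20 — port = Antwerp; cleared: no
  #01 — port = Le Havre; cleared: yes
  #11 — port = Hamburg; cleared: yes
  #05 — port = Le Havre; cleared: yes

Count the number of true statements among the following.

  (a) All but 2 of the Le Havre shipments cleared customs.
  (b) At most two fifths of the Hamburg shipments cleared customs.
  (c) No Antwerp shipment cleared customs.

(a) Le Havre: |A| = 9, |A ∩ B| = 7; needs |A ∖ B| = 2 — true.
(b) Hamburg: |A| = 9, |A ∩ B| = 4; needs |A ∩ B| / |A| ≤ 2/5 — false.
(c) Antwerp: |A| = 7, |A ∩ B| = 0; needs A ∩ B = ∅ (|A ∩ B| = 0) — true.

2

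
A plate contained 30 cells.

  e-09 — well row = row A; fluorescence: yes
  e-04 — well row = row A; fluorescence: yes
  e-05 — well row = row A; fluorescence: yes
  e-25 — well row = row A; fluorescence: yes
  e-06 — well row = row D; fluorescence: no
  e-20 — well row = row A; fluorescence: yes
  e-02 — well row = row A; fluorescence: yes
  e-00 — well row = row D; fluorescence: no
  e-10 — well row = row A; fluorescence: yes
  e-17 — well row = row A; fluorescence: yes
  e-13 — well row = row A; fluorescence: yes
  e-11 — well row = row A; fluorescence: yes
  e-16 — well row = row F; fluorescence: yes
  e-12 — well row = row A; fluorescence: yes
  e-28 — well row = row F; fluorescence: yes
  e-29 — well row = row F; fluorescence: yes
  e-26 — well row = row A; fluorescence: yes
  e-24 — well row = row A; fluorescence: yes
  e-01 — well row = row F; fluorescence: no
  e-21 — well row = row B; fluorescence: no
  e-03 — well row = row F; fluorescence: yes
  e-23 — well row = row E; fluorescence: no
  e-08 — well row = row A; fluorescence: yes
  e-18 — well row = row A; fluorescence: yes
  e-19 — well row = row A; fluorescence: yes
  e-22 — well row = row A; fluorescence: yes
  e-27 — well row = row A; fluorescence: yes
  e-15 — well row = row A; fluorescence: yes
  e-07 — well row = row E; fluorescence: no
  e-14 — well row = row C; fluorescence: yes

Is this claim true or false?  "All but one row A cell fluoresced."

False

Truth condition: |A ∖ B| = 1.
|A| = 19, |A ∩ B| = 19, |A ∖ B| = 0.
|A ∖ B| = 0, so the statement is false.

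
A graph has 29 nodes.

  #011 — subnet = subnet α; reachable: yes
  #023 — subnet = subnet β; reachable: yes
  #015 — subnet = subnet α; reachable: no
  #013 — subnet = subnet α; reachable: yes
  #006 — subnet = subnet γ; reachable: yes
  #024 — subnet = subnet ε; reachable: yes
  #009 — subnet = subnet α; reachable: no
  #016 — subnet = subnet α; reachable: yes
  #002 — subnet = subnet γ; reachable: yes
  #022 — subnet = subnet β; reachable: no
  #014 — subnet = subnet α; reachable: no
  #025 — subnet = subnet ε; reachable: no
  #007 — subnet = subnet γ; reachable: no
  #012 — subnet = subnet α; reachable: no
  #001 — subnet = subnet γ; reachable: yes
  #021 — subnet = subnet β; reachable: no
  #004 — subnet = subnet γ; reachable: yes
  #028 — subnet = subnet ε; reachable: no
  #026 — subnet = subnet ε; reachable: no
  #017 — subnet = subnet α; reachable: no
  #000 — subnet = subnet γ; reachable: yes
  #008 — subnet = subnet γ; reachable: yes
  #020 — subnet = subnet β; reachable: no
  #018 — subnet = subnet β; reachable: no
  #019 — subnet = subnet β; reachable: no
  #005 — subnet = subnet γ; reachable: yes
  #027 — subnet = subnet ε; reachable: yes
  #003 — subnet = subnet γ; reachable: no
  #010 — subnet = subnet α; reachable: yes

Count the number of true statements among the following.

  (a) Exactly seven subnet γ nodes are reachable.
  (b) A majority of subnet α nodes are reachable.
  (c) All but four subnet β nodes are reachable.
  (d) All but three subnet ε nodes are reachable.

(a) subnet γ: |A| = 9, |A ∩ B| = 7; needs |A ∩ B| = 7 — true.
(b) subnet α: |A| = 9, |A ∩ B| = 4; needs |A ∩ B| > |A ∖ B| — false.
(c) subnet β: |A| = 6, |A ∩ B| = 1; needs |A ∖ B| = 4 — false.
(d) subnet ε: |A| = 5, |A ∩ B| = 2; needs |A ∖ B| = 3 — true.

2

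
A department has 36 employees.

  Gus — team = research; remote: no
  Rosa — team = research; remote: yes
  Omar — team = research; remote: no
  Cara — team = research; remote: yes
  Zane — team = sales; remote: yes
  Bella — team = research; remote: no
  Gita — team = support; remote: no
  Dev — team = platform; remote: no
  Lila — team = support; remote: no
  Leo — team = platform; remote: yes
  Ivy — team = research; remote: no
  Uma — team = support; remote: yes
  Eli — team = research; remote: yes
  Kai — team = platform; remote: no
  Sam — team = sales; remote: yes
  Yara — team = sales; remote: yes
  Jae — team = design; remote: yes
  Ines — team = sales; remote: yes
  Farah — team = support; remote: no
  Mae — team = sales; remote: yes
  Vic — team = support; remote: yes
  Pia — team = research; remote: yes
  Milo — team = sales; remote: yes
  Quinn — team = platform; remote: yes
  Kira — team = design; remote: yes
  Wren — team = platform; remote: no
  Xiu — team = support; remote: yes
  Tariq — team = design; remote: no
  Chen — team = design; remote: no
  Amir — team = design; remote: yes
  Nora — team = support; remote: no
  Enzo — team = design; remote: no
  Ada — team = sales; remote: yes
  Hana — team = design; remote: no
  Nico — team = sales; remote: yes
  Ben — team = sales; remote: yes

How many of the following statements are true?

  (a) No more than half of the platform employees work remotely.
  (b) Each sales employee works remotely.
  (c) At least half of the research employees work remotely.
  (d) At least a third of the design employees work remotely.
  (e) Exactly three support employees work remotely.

(a) platform: |A| = 5, |A ∩ B| = 2; needs |A ∩ B| ≤ |A ∖ B| — true.
(b) sales: |A| = 9, |A ∩ B| = 9; needs A ⊆ B, i.e. every element of A is in B (|A ∖ B| = 0) — true.
(c) research: |A| = 8, |A ∩ B| = 4; needs |A ∩ B| ≥ |A ∖ B| — true.
(d) design: |A| = 7, |A ∩ B| = 3; needs |A ∩ B| / |A| ≥ 1/3 — true.
(e) support: |A| = 7, |A ∩ B| = 3; needs |A ∩ B| = 3 — true.

5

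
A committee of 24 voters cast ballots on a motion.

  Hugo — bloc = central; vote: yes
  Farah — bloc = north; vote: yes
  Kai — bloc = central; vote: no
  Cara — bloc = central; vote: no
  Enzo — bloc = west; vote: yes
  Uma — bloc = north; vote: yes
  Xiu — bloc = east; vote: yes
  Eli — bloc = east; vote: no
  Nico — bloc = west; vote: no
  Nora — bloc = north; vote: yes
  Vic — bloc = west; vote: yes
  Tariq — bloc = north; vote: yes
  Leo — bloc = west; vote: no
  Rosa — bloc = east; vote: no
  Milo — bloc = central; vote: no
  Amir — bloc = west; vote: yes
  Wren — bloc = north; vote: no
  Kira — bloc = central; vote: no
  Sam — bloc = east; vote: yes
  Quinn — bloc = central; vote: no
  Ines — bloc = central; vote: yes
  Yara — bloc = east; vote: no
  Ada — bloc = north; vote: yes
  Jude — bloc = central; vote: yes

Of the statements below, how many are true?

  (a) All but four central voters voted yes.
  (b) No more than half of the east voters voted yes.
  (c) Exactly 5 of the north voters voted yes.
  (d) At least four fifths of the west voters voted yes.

2

(a) central: |A| = 8, |A ∩ B| = 3; needs |A ∖ B| = 4 — false.
(b) east: |A| = 5, |A ∩ B| = 2; needs |A ∩ B| ≤ |A ∖ B| — true.
(c) north: |A| = 6, |A ∩ B| = 5; needs |A ∩ B| = 5 — true.
(d) west: |A| = 5, |A ∩ B| = 3; needs |A ∩ B| / |A| ≥ 4/5 — false.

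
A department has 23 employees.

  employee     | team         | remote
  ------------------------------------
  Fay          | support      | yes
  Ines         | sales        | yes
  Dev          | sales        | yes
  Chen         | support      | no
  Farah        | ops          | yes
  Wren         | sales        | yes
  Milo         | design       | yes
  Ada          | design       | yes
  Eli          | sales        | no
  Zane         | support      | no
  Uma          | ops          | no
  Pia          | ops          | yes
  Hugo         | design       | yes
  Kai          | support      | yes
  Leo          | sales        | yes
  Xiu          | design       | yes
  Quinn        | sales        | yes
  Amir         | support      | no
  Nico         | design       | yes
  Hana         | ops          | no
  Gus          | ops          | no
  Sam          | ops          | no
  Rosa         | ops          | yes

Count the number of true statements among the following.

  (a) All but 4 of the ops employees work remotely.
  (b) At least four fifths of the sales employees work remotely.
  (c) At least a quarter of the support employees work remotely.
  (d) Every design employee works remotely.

4

(a) ops: |A| = 7, |A ∩ B| = 3; needs |A ∖ B| = 4 — true.
(b) sales: |A| = 6, |A ∩ B| = 5; needs |A ∩ B| / |A| ≥ 4/5 — true.
(c) support: |A| = 5, |A ∩ B| = 2; needs |A ∩ B| / |A| ≥ 1/4 — true.
(d) design: |A| = 5, |A ∩ B| = 5; needs A ⊆ B, i.e. every element of A is in B (|A ∖ B| = 0) — true.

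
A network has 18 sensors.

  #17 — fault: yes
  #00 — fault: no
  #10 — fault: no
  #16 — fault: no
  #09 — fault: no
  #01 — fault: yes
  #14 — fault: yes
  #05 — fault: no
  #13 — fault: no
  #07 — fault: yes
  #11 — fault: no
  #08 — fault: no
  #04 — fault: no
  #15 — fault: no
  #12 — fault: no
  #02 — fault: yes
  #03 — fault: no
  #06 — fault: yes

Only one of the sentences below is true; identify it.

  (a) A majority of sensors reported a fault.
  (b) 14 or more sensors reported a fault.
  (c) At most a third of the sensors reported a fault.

|A| = 18, |A ∩ B| = 6, |A ∖ B| = 12.
(a) requires |A ∩ B| > |A ∖ B|: false.
(b) requires |A ∩ B| ≥ 14: false.
(c) requires |A ∩ B| / |A| ≤ 1/3: true.

(c)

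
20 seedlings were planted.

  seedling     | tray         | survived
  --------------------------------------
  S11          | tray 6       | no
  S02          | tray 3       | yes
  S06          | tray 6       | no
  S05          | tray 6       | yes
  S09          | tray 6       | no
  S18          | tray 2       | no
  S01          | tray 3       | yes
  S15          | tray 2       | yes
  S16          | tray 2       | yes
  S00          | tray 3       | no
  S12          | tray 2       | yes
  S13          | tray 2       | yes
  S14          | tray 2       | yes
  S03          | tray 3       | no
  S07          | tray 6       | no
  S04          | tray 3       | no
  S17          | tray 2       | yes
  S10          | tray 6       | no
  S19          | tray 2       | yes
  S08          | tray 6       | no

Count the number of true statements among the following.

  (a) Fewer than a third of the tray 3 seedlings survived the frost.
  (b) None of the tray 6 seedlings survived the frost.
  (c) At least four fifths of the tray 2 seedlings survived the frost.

(a) tray 3: |A| = 5, |A ∩ B| = 2; needs |A ∩ B| / |A| < 1/3 — false.
(b) tray 6: |A| = 7, |A ∩ B| = 1; needs A ∩ B = ∅ (|A ∩ B| = 0) — false.
(c) tray 2: |A| = 8, |A ∩ B| = 7; needs |A ∩ B| / |A| ≥ 4/5 — true.

1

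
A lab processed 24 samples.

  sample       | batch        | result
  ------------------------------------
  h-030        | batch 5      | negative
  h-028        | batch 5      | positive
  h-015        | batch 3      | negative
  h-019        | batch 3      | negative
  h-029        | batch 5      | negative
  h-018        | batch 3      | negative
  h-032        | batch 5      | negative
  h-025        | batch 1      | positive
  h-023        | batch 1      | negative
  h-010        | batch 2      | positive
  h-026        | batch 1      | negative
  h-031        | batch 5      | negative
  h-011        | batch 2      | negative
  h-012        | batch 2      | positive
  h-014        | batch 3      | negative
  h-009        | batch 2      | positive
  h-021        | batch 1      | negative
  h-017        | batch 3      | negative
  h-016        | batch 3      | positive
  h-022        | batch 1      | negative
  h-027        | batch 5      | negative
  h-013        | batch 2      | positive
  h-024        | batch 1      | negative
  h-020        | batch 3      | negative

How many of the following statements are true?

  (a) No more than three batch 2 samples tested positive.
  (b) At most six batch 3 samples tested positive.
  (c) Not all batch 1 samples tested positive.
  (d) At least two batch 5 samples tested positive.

2

(a) batch 2: |A| = 5, |A ∩ B| = 4; needs |A ∩ B| ≤ 3 — false.
(b) batch 3: |A| = 7, |A ∩ B| = 1; needs |A ∩ B| ≤ 6 — true.
(c) batch 1: |A| = 6, |A ∩ B| = 1; needs A ⊄ B (|A ∖ B| ≥ 1) — true.
(d) batch 5: |A| = 6, |A ∩ B| = 1; needs |A ∩ B| ≥ 2 — false.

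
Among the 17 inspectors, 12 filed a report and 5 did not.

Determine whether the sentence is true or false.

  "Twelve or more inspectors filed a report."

True

The determiner here denotes the relation: |A ∩ B| ≥ 12.
|A| = 17, |A ∩ B| = 12, |A ∖ B| = 5.
|A ∩ B| = 12, so the statement is true.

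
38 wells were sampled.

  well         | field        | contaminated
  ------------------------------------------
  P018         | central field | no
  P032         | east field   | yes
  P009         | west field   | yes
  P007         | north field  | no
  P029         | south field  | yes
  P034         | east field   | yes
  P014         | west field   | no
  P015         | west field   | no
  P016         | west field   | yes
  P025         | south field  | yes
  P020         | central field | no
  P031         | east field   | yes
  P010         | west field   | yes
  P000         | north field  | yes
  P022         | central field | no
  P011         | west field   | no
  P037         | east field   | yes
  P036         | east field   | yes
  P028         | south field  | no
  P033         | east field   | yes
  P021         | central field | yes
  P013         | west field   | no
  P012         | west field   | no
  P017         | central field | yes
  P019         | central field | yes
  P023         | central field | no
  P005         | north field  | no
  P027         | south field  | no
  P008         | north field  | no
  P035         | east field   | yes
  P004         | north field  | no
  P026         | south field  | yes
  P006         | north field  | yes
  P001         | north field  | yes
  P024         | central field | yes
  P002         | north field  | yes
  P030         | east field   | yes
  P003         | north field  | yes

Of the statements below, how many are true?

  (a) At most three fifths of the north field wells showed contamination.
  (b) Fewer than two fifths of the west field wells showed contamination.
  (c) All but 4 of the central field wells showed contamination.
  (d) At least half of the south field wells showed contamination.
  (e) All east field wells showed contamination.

(a) north field: |A| = 9, |A ∩ B| = 5; needs |A ∩ B| / |A| ≤ 3/5 — true.
(b) west field: |A| = 8, |A ∩ B| = 3; needs |A ∩ B| / |A| < 2/5 — true.
(c) central field: |A| = 8, |A ∩ B| = 4; needs |A ∖ B| = 4 — true.
(d) south field: |A| = 5, |A ∩ B| = 3; needs |A ∩ B| ≥ |A ∖ B| — true.
(e) east field: |A| = 8, |A ∩ B| = 8; needs A ⊆ B, i.e. every element of A is in B (|A ∖ B| = 0) — true.

5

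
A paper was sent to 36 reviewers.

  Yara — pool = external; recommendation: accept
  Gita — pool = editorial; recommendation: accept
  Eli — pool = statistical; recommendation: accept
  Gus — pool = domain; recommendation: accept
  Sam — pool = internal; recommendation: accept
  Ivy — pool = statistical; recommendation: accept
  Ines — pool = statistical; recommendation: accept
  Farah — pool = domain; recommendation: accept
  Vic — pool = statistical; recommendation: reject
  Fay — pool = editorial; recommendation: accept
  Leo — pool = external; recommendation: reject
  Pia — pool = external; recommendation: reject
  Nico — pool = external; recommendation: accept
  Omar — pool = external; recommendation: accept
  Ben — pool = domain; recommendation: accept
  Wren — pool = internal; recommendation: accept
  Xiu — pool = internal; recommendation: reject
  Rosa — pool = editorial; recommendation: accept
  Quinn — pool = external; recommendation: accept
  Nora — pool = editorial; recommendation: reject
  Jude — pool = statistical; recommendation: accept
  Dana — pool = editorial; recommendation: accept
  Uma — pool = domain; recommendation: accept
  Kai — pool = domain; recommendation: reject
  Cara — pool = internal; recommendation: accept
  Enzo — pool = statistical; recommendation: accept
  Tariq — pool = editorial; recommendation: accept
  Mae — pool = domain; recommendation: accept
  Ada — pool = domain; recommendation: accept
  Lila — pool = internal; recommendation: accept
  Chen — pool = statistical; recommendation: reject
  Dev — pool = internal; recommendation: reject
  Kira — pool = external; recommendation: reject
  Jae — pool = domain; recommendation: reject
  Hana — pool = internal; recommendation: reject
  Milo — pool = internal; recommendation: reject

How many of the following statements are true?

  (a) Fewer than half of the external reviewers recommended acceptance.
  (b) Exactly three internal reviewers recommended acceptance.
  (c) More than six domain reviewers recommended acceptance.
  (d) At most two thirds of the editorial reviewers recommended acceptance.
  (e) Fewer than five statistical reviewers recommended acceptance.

0

(a) external: |A| = 7, |A ∩ B| = 4; needs |A ∩ B| < |A ∖ B| — false.
(b) internal: |A| = 8, |A ∩ B| = 4; needs |A ∩ B| = 3 — false.
(c) domain: |A| = 8, |A ∩ B| = 6; needs |A ∩ B| > 6 — false.
(d) editorial: |A| = 6, |A ∩ B| = 5; needs |A ∩ B| / |A| ≤ 2/3 — false.
(e) statistical: |A| = 7, |A ∩ B| = 5; needs |A ∩ B| < 5 — false.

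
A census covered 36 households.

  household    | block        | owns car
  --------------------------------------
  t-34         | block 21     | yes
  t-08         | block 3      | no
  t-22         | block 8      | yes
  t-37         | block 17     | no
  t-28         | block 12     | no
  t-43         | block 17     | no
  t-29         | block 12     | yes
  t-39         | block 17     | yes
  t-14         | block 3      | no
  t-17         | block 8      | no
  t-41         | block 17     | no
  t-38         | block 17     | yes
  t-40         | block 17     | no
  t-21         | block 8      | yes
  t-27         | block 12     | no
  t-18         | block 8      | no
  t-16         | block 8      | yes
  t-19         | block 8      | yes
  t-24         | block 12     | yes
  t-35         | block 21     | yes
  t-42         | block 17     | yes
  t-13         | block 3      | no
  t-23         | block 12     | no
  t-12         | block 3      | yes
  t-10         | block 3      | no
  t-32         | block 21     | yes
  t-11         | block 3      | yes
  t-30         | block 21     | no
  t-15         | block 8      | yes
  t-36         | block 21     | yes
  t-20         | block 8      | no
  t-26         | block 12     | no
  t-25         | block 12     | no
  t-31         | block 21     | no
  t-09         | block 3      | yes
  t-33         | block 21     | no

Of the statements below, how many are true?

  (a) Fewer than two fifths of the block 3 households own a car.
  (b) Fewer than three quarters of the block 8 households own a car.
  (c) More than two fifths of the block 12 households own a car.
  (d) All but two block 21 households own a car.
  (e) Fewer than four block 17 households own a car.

(a) block 3: |A| = 7, |A ∩ B| = 3; needs |A ∩ B| / |A| < 2/5 — false.
(b) block 8: |A| = 8, |A ∩ B| = 5; needs |A ∩ B| / |A| < 3/4 — true.
(c) block 12: |A| = 7, |A ∩ B| = 2; needs |A ∩ B| / |A| > 2/5 — false.
(d) block 21: |A| = 7, |A ∩ B| = 4; needs |A ∖ B| = 2 — false.
(e) block 17: |A| = 7, |A ∩ B| = 3; needs |A ∩ B| < 4 — true.

2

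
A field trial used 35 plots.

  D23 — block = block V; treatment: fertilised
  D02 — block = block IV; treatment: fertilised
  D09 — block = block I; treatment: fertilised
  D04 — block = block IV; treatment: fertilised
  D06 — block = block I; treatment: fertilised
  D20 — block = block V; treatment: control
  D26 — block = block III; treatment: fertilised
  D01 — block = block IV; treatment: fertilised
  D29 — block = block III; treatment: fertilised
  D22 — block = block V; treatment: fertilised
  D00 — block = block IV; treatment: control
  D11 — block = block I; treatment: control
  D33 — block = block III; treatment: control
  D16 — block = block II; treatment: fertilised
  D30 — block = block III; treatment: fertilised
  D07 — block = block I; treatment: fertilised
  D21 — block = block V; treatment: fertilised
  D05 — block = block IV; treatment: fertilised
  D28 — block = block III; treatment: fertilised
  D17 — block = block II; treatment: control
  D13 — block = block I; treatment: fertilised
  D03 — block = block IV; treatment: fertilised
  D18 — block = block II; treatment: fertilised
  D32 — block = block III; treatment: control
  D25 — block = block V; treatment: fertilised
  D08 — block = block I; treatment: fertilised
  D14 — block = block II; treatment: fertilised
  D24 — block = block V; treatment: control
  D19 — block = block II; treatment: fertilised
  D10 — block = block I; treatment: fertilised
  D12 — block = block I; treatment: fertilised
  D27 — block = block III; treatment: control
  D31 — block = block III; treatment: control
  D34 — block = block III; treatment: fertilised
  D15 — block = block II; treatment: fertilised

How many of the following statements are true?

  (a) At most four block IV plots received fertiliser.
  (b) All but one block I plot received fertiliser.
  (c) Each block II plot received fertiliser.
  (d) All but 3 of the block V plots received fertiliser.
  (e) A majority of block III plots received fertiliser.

2

(a) block IV: |A| = 6, |A ∩ B| = 5; needs |A ∩ B| ≤ 4 — false.
(b) block I: |A| = 8, |A ∩ B| = 7; needs |A ∖ B| = 1 — true.
(c) block II: |A| = 6, |A ∩ B| = 5; needs A ⊆ B, i.e. every element of A is in B (|A ∖ B| = 0) — false.
(d) block V: |A| = 6, |A ∩ B| = 4; needs |A ∖ B| = 3 — false.
(e) block III: |A| = 9, |A ∩ B| = 5; needs |A ∩ B| > |A ∖ B| — true.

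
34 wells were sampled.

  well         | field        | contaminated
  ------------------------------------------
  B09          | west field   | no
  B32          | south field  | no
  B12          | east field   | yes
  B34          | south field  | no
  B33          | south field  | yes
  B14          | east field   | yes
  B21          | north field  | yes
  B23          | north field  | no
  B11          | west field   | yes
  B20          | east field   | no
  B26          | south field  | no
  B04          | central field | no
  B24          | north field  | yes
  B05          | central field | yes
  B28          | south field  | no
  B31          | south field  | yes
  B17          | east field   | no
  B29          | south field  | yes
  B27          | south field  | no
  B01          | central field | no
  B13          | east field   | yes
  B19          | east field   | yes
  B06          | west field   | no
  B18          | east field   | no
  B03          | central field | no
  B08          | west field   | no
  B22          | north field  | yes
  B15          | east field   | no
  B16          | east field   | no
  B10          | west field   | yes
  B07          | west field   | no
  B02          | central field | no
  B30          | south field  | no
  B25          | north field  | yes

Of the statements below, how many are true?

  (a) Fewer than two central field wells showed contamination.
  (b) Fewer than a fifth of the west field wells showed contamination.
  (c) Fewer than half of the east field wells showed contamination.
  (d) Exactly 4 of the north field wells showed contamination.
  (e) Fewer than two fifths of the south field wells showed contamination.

4

(a) central field: |A| = 5, |A ∩ B| = 1; needs |A ∩ B| < 2 — true.
(b) west field: |A| = 6, |A ∩ B| = 2; needs |A ∩ B| / |A| < 1/5 — false.
(c) east field: |A| = 9, |A ∩ B| = 4; needs |A ∩ B| < |A ∖ B| — true.
(d) north field: |A| = 5, |A ∩ B| = 4; needs |A ∩ B| = 4 — true.
(e) south field: |A| = 9, |A ∩ B| = 3; needs |A ∩ B| / |A| < 2/5 — true.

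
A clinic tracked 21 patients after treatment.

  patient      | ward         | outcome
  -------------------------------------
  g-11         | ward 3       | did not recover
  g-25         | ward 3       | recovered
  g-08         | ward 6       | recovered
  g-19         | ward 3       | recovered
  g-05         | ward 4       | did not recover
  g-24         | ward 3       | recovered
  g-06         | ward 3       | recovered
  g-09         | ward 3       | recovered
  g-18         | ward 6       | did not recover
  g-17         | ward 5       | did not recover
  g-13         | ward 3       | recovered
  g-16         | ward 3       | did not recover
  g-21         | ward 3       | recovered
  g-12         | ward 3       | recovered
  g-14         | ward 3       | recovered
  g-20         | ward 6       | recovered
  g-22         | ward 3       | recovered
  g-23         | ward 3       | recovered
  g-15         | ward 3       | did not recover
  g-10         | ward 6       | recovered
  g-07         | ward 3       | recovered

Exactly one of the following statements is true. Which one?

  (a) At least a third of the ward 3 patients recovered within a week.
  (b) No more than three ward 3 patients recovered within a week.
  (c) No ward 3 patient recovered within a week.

|A| = 15, |A ∩ B| = 12, |A ∖ B| = 3.
(a) requires |A ∩ B| / |A| ≥ 1/3: true.
(b) requires |A ∩ B| ≤ 3: false.
(c) requires A ∩ B = ∅ (|A ∩ B| = 0): false.

(a)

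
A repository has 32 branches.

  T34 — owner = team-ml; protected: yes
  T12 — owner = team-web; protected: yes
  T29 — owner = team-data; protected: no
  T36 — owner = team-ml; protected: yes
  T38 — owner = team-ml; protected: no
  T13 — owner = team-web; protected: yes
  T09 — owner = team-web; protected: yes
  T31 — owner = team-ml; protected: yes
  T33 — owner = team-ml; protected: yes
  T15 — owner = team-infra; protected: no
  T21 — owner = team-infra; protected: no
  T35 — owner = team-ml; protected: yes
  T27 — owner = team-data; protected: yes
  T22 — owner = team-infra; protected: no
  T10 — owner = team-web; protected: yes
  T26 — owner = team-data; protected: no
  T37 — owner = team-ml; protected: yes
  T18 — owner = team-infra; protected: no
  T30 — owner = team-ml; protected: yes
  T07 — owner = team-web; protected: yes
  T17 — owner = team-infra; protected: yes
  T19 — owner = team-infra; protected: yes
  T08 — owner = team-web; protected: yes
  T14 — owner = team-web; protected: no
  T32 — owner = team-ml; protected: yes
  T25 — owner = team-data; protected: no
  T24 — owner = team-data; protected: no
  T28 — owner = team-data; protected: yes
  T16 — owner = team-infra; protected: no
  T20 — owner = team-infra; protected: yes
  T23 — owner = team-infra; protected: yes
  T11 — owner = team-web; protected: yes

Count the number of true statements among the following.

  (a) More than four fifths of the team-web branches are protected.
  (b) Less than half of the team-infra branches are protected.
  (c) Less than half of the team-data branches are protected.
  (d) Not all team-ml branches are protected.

(a) team-web: |A| = 8, |A ∩ B| = 7; needs |A ∩ B| / |A| > 4/5 — true.
(b) team-infra: |A| = 9, |A ∩ B| = 4; needs |A ∩ B| < |A ∖ B| — true.
(c) team-data: |A| = 6, |A ∩ B| = 2; needs |A ∩ B| < |A ∖ B| — true.
(d) team-ml: |A| = 9, |A ∩ B| = 8; needs A ⊄ B (|A ∖ B| ≥ 1) — true.

4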